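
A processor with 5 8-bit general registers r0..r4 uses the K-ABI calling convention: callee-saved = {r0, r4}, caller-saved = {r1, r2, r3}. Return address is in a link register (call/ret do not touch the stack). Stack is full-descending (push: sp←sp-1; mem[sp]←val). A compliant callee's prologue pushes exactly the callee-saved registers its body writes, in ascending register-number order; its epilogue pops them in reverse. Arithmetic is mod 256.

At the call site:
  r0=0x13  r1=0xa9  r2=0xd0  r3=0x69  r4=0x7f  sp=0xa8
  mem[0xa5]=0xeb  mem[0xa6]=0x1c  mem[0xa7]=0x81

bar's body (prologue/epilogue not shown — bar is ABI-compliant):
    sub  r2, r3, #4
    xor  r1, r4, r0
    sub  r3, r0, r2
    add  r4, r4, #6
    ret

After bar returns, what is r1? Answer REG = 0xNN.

REG = 0x6c

prologue: push r4 → mem[0xa7]=0x7f, sp=0xa7
body[0] sub  r2, r3, #4 → r2=0x65
body[1] xor  r1, r4, r0 → r1=0x6c
body[2] sub  r3, r0, r2 → r3=0xae
body[3] add  r4, r4, #6 → r4=0x85
epilogue: pop r4=0x7f, sp=0xa8
r1 is caller-saved → body value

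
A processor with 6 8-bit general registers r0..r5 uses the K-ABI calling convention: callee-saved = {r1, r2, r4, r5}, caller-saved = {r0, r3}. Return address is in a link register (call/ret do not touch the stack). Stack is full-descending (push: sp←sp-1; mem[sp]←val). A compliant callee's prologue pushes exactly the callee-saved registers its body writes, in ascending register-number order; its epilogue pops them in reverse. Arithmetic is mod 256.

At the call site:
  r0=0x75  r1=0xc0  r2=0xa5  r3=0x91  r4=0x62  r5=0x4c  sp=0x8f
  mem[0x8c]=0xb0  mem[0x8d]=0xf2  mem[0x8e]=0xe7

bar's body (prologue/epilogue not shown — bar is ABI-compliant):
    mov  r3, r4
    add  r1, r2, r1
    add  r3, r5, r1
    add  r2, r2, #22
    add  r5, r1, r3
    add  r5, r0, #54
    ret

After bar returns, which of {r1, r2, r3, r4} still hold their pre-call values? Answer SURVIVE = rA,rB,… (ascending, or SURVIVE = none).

prologue: push r1 → mem[0x8e]=0xc0, sp=0x8e
prologue: push r2 → mem[0x8d]=0xa5, sp=0x8d
prologue: push r5 → mem[0x8c]=0x4c, sp=0x8c
body[0] mov  r3, r4 → r3=0x62
body[1] add  r1, r2, r1 → r1=0x65
body[2] add  r3, r5, r1 → r3=0xb1
body[3] add  r2, r2, #22 → r2=0xbb
body[4] add  r5, r1, r3 → r5=0x16
body[5] add  r5, r0, #54 → r5=0xab
epilogue: pop r5=0x4c, sp=0x8d
epilogue: pop r2=0xa5, sp=0x8e
epilogue: pop r1=0xc0, sp=0x8f
r1: callee-saved, written=True
r2: callee-saved, written=True
r3: caller-saved, written=True
r4: callee-saved, written=False

SURVIVE = r1,r2,r4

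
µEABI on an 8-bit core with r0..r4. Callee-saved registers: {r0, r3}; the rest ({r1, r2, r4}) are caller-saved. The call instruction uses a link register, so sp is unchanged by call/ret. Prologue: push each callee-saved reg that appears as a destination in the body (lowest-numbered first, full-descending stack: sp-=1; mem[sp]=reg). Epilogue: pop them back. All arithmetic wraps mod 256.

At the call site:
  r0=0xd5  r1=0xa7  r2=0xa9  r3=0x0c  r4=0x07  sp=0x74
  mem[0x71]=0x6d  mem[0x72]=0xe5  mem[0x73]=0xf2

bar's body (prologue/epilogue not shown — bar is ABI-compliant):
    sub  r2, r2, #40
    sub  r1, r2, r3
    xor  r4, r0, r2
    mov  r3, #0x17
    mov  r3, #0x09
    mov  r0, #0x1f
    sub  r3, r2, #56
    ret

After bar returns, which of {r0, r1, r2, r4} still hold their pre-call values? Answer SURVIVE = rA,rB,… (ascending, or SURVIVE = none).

SURVIVE = r0

prologue: push r0 → mem[0x73]=0xd5, sp=0x73
prologue: push r3 → mem[0x72]=0x0c, sp=0x72
body[0] sub  r2, r2, #40 → r2=0x81
body[1] sub  r1, r2, r3 → r1=0x75
body[2] xor  r4, r0, r2 → r4=0x54
body[3] mov  r3, #0x17 → r3=0x17
body[4] mov  r3, #0x09 → r3=0x09
body[5] mov  r0, #0x1f → r0=0x1f
body[6] sub  r3, r2, #56 → r3=0x49
epilogue: pop r3=0x0c, sp=0x73
epilogue: pop r0=0xd5, sp=0x74
r0: callee-saved, written=True
r1: caller-saved, written=True
r2: caller-saved, written=True
r4: caller-saved, written=True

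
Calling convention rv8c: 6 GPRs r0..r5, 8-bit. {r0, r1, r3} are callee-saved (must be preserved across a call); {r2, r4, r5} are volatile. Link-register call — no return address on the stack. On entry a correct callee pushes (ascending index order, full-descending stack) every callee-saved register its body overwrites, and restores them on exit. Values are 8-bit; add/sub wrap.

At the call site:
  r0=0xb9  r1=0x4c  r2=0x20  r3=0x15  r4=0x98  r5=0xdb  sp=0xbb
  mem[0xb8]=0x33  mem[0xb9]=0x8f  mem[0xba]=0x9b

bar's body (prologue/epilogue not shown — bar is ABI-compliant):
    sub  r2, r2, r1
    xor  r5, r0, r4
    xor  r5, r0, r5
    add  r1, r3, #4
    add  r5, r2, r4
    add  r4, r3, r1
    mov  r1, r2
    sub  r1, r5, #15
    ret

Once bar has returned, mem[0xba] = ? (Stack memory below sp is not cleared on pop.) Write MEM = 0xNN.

MEM = 0x4c

prologue: push r1 -> mem[0xba]=0x4c, sp=0xba
body[0] sub  r2, r2, r1 -> r2=0xd4
body[1] xor  r5, r0, r4 -> r5=0x21
body[2] xor  r5, r0, r5 -> r5=0x98
body[3] add  r1, r3, #4 -> r1=0x19
body[4] add  r5, r2, r4 -> r5=0x6c
body[5] add  r4, r3, r1 -> r4=0x2e
body[6] mov  r1, r2 -> r1=0xd4
body[7] sub  r1, r5, #15 -> r1=0x5d
epilogue: pop r1=0x4c, sp=0xbb
prologue pushed ['r1'] at ['0xba']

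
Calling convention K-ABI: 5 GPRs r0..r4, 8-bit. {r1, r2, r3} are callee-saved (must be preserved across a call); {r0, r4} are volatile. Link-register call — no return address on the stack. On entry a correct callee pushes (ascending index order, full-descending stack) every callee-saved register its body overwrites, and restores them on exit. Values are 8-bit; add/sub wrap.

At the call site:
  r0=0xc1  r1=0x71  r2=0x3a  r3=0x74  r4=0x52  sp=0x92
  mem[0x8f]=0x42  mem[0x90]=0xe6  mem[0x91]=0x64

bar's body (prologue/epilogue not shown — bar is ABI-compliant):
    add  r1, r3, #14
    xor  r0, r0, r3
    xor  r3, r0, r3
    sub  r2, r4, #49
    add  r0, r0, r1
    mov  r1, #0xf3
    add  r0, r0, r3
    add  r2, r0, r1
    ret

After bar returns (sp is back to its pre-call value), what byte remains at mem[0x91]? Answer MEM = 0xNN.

prologue: push r1 -> mem[0x91]=0x71, sp=0x91
prologue: push r2 -> mem[0x90]=0x3a, sp=0x90
prologue: push r3 -> mem[0x8f]=0x74, sp=0x8f
body[0] add  r1, r3, #14 -> r1=0x82
body[1] xor  r0, r0, r3 -> r0=0xb5
body[2] xor  r3, r0, r3 -> r3=0xc1
body[3] sub  r2, r4, #49 -> r2=0x21
body[4] add  r0, r0, r1 -> r0=0x37
body[5] mov  r1, #0xf3 -> r1=0xf3
body[6] add  r0, r0, r3 -> r0=0xf8
body[7] add  r2, r0, r1 -> r2=0xeb
epilogue: pop r3=0x74, sp=0x90
epilogue: pop r2=0x3a, sp=0x91
epilogue: pop r1=0x71, sp=0x92
prologue pushed ['r1', 'r2', 'r3'] at ['0x91', '0x90', '0x8f']

MEM = 0x71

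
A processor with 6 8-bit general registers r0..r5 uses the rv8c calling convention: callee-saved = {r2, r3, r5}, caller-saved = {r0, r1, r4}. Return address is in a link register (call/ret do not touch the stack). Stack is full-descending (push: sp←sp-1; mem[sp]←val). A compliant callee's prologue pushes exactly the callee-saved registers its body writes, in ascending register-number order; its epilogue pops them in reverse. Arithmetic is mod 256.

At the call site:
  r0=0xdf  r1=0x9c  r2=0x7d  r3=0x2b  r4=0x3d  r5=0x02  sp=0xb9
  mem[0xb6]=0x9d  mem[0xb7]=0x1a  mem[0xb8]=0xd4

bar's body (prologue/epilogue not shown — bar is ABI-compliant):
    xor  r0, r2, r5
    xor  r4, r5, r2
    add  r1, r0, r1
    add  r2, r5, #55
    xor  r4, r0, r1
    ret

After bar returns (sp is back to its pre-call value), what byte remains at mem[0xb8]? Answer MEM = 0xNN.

prologue: push r2 -> mem[0xb8]=0x7d, sp=0xb8
body[0] xor  r0, r2, r5 -> r0=0x7f
body[1] xor  r4, r5, r2 -> r4=0x7f
body[2] add  r1, r0, r1 -> r1=0x1b
body[3] add  r2, r5, #55 -> r2=0x39
body[4] xor  r4, r0, r1 -> r4=0x64
epilogue: pop r2=0x7d, sp=0xb9
prologue pushed ['r2'] at ['0xb8']

MEM = 0x7d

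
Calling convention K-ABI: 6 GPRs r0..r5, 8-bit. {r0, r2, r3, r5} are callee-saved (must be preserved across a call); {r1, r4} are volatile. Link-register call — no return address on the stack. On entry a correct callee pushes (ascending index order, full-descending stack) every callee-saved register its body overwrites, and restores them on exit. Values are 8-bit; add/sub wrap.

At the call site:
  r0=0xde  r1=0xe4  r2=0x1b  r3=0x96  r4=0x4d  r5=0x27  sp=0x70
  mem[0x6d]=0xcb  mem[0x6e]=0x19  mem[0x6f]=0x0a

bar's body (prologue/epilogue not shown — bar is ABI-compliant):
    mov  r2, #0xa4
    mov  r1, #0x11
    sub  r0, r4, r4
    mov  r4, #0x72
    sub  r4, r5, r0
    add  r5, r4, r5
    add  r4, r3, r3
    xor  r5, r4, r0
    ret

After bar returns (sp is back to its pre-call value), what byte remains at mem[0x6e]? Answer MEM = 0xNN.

prologue: push r0 -> mem[0x6f]=0xde, sp=0x6f
prologue: push r2 -> mem[0x6e]=0x1b, sp=0x6e
prologue: push r5 -> mem[0x6d]=0x27, sp=0x6d
body[0] mov  r2, #0xa4 -> r2=0xa4
body[1] mov  r1, #0x11 -> r1=0x11
body[2] sub  r0, r4, r4 -> r0=0x00
body[3] mov  r4, #0x72 -> r4=0x72
body[4] sub  r4, r5, r0 -> r4=0x27
body[5] add  r5, r4, r5 -> r5=0x4e
body[6] add  r4, r3, r3 -> r4=0x2c
body[7] xor  r5, r4, r0 -> r5=0x2c
epilogue: pop r5=0x27, sp=0x6e
epilogue: pop r2=0x1b, sp=0x6f
epilogue: pop r0=0xde, sp=0x70
prologue pushed ['r0', 'r2', 'r5'] at ['0x6f', '0x6e', '0x6d']

MEM = 0x1b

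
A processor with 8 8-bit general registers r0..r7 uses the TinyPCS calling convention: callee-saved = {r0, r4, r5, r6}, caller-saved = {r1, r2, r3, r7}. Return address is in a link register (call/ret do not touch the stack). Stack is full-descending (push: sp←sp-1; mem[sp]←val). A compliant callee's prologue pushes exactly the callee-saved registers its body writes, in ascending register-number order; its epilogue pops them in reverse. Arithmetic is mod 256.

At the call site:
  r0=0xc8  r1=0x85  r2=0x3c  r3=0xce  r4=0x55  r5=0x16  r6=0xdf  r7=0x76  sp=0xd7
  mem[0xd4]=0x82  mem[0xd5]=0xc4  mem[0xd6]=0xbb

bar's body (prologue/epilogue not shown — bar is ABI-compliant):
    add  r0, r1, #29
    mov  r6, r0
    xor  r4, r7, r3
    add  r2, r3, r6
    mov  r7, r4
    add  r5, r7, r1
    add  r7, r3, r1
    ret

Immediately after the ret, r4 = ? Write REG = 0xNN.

prologue: push r0 → mem[0xd6]=0xc8, sp=0xd6
prologue: push r4 → mem[0xd5]=0x55, sp=0xd5
prologue: push r5 → mem[0xd4]=0x16, sp=0xd4
prologue: push r6 → mem[0xd3]=0xdf, sp=0xd3
body[0] add  r0, r1, #29 → r0=0xa2
body[1] mov  r6, r0 → r6=0xa2
body[2] xor  r4, r7, r3 → r4=0xb8
body[3] add  r2, r3, r6 → r2=0x70
body[4] mov  r7, r4 → r7=0xb8
body[5] add  r5, r7, r1 → r5=0x3d
body[6] add  r7, r3, r1 → r7=0x53
epilogue: pop r6=0xdf, sp=0xd4
epilogue: pop r5=0x16, sp=0xd5
epilogue: pop r4=0x55, sp=0xd6
epilogue: pop r0=0xc8, sp=0xd7
r4 is callee-saved → restored

REG = 0x55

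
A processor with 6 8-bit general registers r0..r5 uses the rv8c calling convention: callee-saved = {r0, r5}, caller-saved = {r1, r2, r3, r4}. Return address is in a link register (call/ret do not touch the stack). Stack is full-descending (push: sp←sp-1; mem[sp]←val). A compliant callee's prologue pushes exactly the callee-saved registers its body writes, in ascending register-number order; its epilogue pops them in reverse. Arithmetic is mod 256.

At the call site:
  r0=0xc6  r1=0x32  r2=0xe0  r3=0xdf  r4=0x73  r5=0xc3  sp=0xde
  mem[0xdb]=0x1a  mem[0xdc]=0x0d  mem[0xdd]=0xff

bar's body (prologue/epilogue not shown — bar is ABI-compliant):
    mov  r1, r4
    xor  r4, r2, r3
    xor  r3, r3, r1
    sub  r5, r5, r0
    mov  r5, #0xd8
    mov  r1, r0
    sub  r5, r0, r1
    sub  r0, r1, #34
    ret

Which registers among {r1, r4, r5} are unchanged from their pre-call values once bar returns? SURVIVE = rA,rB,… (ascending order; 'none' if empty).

prologue: push r0 → mem[0xdd]=0xc6, sp=0xdd
prologue: push r5 → mem[0xdc]=0xc3, sp=0xdc
body[0] mov  r1, r4 → r1=0x73
body[1] xor  r4, r2, r3 → r4=0x3f
body[2] xor  r3, r3, r1 → r3=0xac
body[3] sub  r5, r5, r0 → r5=0xfd
body[4] mov  r5, #0xd8 → r5=0xd8
body[5] mov  r1, r0 → r1=0xc6
body[6] sub  r5, r0, r1 → r5=0x00
body[7] sub  r0, r1, #34 → r0=0xa4
epilogue: pop r5=0xc3, sp=0xdd
epilogue: pop r0=0xc6, sp=0xde
r1: caller-saved, written=True
r4: caller-saved, written=True
r5: callee-saved, written=True

SURVIVE = r5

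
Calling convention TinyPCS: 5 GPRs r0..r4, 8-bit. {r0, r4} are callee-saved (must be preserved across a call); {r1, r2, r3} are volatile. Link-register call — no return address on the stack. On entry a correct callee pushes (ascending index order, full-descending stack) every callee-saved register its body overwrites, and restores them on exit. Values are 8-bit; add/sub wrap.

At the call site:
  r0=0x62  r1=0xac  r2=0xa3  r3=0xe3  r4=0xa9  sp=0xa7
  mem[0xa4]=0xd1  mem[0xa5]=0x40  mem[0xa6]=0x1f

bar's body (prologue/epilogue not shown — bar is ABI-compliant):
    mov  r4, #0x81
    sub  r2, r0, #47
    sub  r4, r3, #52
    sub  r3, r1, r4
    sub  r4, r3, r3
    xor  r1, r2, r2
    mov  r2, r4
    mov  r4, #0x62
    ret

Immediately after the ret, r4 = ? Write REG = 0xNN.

prologue: push r4 → mem[0xa6]=0xa9, sp=0xa6
body[0] mov  r4, #0x81 → r4=0x81
body[1] sub  r2, r0, #47 → r2=0x33
body[2] sub  r4, r3, #52 → r4=0xaf
body[3] sub  r3, r1, r4 → r3=0xfd
body[4] sub  r4, r3, r3 → r4=0x00
body[5] xor  r1, r2, r2 → r1=0x00
body[6] mov  r2, r4 → r2=0x00
body[7] mov  r4, #0x62 → r4=0x62
epilogue: pop r4=0xa9, sp=0xa7
r4 is callee-saved → restored

REG = 0xa9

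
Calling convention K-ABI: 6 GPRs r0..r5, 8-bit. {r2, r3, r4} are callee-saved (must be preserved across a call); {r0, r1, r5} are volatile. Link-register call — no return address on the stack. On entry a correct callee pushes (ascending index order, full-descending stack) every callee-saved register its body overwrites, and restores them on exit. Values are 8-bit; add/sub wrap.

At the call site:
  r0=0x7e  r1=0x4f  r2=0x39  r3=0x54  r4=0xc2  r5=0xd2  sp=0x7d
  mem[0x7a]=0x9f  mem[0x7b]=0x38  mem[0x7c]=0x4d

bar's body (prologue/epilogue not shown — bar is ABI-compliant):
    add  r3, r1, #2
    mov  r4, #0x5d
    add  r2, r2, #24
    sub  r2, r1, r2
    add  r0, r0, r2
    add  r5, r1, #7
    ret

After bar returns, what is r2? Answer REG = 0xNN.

REG = 0x39

prologue: push r2 → mem[0x7c]=0x39, sp=0x7c
prologue: push r3 → mem[0x7b]=0x54, sp=0x7b
prologue: push r4 → mem[0x7a]=0xc2, sp=0x7a
body[0] add  r3, r1, #2 → r3=0x51
body[1] mov  r4, #0x5d → r4=0x5d
body[2] add  r2, r2, #24 → r2=0x51
body[3] sub  r2, r1, r2 → r2=0xfe
body[4] add  r0, r0, r2 → r0=0x7c
body[5] add  r5, r1, #7 → r5=0x56
epilogue: pop r4=0xc2, sp=0x7b
epilogue: pop r3=0x54, sp=0x7c
epilogue: pop r2=0x39, sp=0x7d
r2 is callee-saved → restored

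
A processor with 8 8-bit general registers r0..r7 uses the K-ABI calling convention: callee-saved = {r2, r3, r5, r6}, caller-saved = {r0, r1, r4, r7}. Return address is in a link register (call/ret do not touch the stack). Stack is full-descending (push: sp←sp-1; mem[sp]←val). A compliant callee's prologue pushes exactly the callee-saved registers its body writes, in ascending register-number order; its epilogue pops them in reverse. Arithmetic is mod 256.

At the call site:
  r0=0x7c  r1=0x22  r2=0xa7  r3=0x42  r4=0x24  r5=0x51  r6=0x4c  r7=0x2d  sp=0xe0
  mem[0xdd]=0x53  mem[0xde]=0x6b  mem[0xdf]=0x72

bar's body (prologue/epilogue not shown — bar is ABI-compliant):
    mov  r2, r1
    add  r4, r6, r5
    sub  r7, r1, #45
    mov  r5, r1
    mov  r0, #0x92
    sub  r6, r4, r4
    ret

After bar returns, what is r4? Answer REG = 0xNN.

prologue: push r2 → mem[0xdf]=0xa7, sp=0xdf
prologue: push r5 → mem[0xde]=0x51, sp=0xde
prologue: push r6 → mem[0xdd]=0x4c, sp=0xdd
body[0] mov  r2, r1 → r2=0x22
body[1] add  r4, r6, r5 → r4=0x9d
body[2] sub  r7, r1, #45 → r7=0xf5
body[3] mov  r5, r1 → r5=0x22
body[4] mov  r0, #0x92 → r0=0x92
body[5] sub  r6, r4, r4 → r6=0x00
epilogue: pop r6=0x4c, sp=0xde
epilogue: pop r5=0x51, sp=0xdf
epilogue: pop r2=0xa7, sp=0xe0
r4 is caller-saved → body value

REG = 0x9d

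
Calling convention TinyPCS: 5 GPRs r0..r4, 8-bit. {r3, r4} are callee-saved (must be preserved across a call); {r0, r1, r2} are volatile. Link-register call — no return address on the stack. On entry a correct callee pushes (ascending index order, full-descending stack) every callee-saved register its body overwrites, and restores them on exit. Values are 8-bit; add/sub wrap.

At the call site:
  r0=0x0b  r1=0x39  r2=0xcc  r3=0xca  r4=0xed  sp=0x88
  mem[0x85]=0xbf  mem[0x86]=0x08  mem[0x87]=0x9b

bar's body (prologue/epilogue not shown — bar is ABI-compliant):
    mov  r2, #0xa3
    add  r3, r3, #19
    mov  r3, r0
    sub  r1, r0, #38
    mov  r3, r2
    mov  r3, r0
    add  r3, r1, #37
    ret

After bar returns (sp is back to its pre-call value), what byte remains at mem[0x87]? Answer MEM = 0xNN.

MEM = 0xca

prologue: push r3 -> mem[0x87]=0xca, sp=0x87
body[0] mov  r2, #0xa3 -> r2=0xa3
body[1] add  r3, r3, #19 -> r3=0xdd
body[2] mov  r3, r0 -> r3=0x0b
body[3] sub  r1, r0, #38 -> r1=0xe5
body[4] mov  r3, r2 -> r3=0xa3
body[5] mov  r3, r0 -> r3=0x0b
body[6] add  r3, r1, #37 -> r3=0x0a
epilogue: pop r3=0xca, sp=0x88
prologue pushed ['r3'] at ['0x87']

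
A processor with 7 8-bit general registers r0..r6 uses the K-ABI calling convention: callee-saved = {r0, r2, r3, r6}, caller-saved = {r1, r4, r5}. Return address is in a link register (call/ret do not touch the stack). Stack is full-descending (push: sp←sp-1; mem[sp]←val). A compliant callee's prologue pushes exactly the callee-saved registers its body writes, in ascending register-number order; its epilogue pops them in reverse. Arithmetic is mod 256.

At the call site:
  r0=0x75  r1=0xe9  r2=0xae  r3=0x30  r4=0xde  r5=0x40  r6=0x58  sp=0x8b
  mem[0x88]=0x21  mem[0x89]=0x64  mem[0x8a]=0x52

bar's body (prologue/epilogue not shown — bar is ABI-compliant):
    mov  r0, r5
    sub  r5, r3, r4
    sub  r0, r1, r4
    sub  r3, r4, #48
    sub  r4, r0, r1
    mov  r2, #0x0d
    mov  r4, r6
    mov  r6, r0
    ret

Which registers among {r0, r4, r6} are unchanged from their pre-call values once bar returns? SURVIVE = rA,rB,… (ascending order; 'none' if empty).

SURVIVE = r0,r6

prologue: push r0 -> mem[0x8a]=0x75, sp=0x8a
prologue: push r2 -> mem[0x89]=0xae, sp=0x89
prologue: push r3 -> mem[0x88]=0x30, sp=0x88
prologue: push r6 -> mem[0x87]=0x58, sp=0x87
body[0] mov  r0, r5 -> r0=0x40
body[1] sub  r5, r3, r4 -> r5=0x52
body[2] sub  r0, r1, r4 -> r0=0x0b
body[3] sub  r3, r4, #48 -> r3=0xae
body[4] sub  r4, r0, r1 -> r4=0x22
body[5] mov  r2, #0x0d -> r2=0x0d
body[6] mov  r4, r6 -> r4=0x58
body[7] mov  r6, r0 -> r6=0x0b
epilogue: pop r6=0x58, sp=0x88
epilogue: pop r3=0x30, sp=0x89
epilogue: pop r2=0xae, sp=0x8a
epilogue: pop r0=0x75, sp=0x8b
r0: callee-saved, written=True
r4: caller-saved, written=True
r6: callee-saved, written=True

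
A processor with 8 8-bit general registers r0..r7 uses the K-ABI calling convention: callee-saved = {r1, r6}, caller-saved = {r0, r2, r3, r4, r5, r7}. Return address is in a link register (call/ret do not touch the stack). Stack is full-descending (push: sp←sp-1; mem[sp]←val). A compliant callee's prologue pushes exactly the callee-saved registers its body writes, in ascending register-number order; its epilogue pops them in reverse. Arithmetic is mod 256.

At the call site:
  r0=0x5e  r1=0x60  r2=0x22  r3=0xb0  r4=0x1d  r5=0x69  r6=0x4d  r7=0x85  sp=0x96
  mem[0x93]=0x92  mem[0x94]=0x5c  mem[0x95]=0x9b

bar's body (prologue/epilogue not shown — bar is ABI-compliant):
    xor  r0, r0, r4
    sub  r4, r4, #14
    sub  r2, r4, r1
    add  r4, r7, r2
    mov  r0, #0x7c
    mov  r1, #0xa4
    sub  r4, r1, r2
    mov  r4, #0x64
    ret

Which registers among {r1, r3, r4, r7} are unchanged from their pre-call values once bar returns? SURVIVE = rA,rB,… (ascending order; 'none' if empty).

prologue: push r1 → mem[0x95]=0x60, sp=0x95
body[0] xor  r0, r0, r4 → r0=0x43
body[1] sub  r4, r4, #14 → r4=0x0f
body[2] sub  r2, r4, r1 → r2=0xaf
body[3] add  r4, r7, r2 → r4=0x34
body[4] mov  r0, #0x7c → r0=0x7c
body[5] mov  r1, #0xa4 → r1=0xa4
body[6] sub  r4, r1, r2 → r4=0xf5
body[7] mov  r4, #0x64 → r4=0x64
epilogue: pop r1=0x60, sp=0x96
r1: callee-saved, written=True
r3: caller-saved, written=False
r4: caller-saved, written=True
r7: caller-saved, written=False

SURVIVE = r1,r3,r7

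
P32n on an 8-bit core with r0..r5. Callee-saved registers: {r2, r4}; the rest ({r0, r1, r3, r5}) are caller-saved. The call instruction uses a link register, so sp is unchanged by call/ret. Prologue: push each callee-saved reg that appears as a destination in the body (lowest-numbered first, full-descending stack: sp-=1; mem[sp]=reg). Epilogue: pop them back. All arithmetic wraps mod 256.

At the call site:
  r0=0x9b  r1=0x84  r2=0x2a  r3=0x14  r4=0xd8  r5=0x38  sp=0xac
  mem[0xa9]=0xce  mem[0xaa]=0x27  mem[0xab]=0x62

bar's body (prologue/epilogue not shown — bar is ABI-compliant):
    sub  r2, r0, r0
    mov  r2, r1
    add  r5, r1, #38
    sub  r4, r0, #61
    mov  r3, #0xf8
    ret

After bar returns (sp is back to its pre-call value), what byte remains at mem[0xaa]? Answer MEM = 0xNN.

MEM = 0xd8

prologue: push r2 → mem[0xab]=0x2a, sp=0xab
prologue: push r4 → mem[0xaa]=0xd8, sp=0xaa
body[0] sub  r2, r0, r0 → r2=0x00
body[1] mov  r2, r1 → r2=0x84
body[2] add  r5, r1, #38 → r5=0xaa
body[3] sub  r4, r0, #61 → r4=0x5e
body[4] mov  r3, #0xf8 → r3=0xf8
epilogue: pop r4=0xd8, sp=0xab
epilogue: pop r2=0x2a, sp=0xac
prologue pushed ['r2', 'r4'] at ['0xab', '0xaa']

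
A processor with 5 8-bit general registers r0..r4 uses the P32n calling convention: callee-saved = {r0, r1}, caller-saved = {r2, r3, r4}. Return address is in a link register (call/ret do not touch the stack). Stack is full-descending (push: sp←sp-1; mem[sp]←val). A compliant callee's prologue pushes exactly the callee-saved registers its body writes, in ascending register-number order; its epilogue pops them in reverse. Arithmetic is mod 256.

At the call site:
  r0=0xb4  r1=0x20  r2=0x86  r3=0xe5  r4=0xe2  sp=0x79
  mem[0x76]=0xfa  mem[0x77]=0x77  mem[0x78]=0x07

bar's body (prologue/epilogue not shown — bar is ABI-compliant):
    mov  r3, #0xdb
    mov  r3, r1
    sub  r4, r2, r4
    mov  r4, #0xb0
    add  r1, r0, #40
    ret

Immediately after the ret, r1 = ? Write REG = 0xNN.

prologue: push r1 → mem[0x78]=0x20, sp=0x78
body[0] mov  r3, #0xdb → r3=0xdb
body[1] mov  r3, r1 → r3=0x20
body[2] sub  r4, r2, r4 → r4=0xa4
body[3] mov  r4, #0xb0 → r4=0xb0
body[4] add  r1, r0, #40 → r1=0xdc
epilogue: pop r1=0x20, sp=0x79
r1 is callee-saved → restored

REG = 0x20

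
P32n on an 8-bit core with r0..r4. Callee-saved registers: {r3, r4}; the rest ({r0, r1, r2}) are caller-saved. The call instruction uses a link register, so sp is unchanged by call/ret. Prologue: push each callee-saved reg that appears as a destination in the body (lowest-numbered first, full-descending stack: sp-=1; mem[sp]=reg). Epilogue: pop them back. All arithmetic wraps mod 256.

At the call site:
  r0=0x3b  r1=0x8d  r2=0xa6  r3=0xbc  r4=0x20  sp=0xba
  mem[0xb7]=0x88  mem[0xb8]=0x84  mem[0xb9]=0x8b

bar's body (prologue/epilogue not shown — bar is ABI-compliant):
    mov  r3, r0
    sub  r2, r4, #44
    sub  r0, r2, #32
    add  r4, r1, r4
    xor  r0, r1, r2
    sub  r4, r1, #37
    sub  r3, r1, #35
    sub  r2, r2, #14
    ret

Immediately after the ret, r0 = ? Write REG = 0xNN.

prologue: push r3 → mem[0xb9]=0xbc, sp=0xb9
prologue: push r4 → mem[0xb8]=0x20, sp=0xb8
body[0] mov  r3, r0 → r3=0x3b
body[1] sub  r2, r4, #44 → r2=0xf4
body[2] sub  r0, r2, #32 → r0=0xd4
body[3] add  r4, r1, r4 → r4=0xad
body[4] xor  r0, r1, r2 → r0=0x79
body[5] sub  r4, r1, #37 → r4=0x68
body[6] sub  r3, r1, #35 → r3=0x6a
body[7] sub  r2, r2, #14 → r2=0xe6
epilogue: pop r4=0x20, sp=0xb9
epilogue: pop r3=0xbc, sp=0xba
r0 is caller-saved → body value

REG = 0x79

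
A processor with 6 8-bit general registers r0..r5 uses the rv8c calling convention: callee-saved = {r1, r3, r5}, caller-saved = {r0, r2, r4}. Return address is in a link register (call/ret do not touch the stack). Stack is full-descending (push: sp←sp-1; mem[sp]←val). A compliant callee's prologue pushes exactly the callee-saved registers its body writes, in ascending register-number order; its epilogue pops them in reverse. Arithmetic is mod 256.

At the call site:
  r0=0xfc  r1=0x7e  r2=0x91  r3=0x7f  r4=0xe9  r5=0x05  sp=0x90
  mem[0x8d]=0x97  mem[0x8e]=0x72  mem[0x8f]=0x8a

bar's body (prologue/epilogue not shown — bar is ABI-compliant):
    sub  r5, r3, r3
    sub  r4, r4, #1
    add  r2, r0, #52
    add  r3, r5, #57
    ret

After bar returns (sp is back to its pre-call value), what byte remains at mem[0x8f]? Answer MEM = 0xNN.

prologue: push r3 → mem[0x8f]=0x7f, sp=0x8f
prologue: push r5 → mem[0x8e]=0x05, sp=0x8e
body[0] sub  r5, r3, r3 → r5=0x00
body[1] sub  r4, r4, #1 → r4=0xe8
body[2] add  r2, r0, #52 → r2=0x30
body[3] add  r3, r5, #57 → r3=0x39
epilogue: pop r5=0x05, sp=0x8f
epilogue: pop r3=0x7f, sp=0x90
prologue pushed ['r3', 'r5'] at ['0x8f', '0x8e']

MEM = 0x7f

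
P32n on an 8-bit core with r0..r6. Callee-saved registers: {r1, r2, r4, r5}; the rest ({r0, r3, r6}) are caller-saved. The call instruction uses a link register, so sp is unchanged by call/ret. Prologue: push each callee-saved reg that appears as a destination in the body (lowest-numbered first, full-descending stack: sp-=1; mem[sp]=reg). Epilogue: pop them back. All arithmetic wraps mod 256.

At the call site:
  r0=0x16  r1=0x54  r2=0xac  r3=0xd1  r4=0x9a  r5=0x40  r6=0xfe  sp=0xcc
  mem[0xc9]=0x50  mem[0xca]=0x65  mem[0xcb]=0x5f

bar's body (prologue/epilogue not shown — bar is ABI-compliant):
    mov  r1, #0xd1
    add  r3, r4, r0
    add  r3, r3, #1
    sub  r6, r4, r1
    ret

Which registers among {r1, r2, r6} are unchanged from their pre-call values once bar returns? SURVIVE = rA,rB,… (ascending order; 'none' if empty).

SURVIVE = r1,r2

prologue: push r1 → mem[0xcb]=0x54, sp=0xcb
body[0] mov  r1, #0xd1 → r1=0xd1
body[1] add  r3, r4, r0 → r3=0xb0
body[2] add  r3, r3, #1 → r3=0xb1
body[3] sub  r6, r4, r1 → r6=0xc9
epilogue: pop r1=0x54, sp=0xcc
r1: callee-saved, written=True
r2: callee-saved, written=False
r6: caller-saved, written=True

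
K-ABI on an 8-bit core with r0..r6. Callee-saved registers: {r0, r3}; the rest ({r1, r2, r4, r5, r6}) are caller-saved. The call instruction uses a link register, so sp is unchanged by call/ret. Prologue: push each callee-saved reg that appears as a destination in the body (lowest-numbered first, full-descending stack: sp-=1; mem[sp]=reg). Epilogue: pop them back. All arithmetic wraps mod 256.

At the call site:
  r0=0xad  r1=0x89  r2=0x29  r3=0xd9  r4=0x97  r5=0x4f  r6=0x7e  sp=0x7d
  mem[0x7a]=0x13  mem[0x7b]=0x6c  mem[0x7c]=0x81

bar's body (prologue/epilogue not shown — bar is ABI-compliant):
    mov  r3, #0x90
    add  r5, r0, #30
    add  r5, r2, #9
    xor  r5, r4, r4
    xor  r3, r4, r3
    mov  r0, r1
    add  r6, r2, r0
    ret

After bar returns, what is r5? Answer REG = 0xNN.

prologue: push r0 → mem[0x7c]=0xad, sp=0x7c
prologue: push r3 → mem[0x7b]=0xd9, sp=0x7b
body[0] mov  r3, #0x90 → r3=0x90
body[1] add  r5, r0, #30 → r5=0xcb
body[2] add  r5, r2, #9 → r5=0x32
body[3] xor  r5, r4, r4 → r5=0x00
body[4] xor  r3, r4, r3 → r3=0x07
body[5] mov  r0, r1 → r0=0x89
body[6] add  r6, r2, r0 → r6=0xb2
epilogue: pop r3=0xd9, sp=0x7c
epilogue: pop r0=0xad, sp=0x7d
r5 is caller-saved → body value

REG = 0x00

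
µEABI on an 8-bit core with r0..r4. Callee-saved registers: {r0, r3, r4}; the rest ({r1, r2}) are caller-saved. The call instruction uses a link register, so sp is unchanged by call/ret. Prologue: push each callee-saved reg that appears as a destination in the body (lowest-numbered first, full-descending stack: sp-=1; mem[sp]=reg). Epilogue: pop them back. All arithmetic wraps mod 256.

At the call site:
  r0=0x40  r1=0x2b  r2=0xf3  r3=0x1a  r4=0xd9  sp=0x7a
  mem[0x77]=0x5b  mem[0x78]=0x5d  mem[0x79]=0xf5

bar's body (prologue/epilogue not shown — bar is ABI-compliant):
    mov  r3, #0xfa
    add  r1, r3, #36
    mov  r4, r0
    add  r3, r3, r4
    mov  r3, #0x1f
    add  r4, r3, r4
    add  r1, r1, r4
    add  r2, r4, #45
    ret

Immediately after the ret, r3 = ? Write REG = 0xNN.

prologue: push r3 → mem[0x79]=0x1a, sp=0x79
prologue: push r4 → mem[0x78]=0xd9, sp=0x78
body[0] mov  r3, #0xfa → r3=0xfa
body[1] add  r1, r3, #36 → r1=0x1e
body[2] mov  r4, r0 → r4=0x40
body[3] add  r3, r3, r4 → r3=0x3a
body[4] mov  r3, #0x1f → r3=0x1f
body[5] add  r4, r3, r4 → r4=0x5f
body[6] add  r1, r1, r4 → r1=0x7d
body[7] add  r2, r4, #45 → r2=0x8c
epilogue: pop r4=0xd9, sp=0x79
epilogue: pop r3=0x1a, sp=0x7a
r3 is callee-saved → restored

REG = 0x1a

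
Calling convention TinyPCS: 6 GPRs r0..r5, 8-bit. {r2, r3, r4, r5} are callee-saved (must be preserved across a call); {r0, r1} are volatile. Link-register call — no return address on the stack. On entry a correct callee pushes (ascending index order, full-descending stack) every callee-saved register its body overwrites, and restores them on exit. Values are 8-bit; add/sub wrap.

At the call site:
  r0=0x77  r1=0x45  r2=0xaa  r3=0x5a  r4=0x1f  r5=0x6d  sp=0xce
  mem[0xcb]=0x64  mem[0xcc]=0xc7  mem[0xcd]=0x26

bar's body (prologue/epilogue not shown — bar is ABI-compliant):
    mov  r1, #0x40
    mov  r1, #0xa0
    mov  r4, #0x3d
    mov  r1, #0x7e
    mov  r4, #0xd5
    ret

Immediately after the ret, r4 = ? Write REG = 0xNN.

prologue: push r4 → mem[0xcd]=0x1f, sp=0xcd
body[0] mov  r1, #0x40 → r1=0x40
body[1] mov  r1, #0xa0 → r1=0xa0
body[2] mov  r4, #0x3d → r4=0x3d
body[3] mov  r1, #0x7e → r1=0x7e
body[4] mov  r4, #0xd5 → r4=0xd5
epilogue: pop r4=0x1f, sp=0xce
r4 is callee-saved → restored

REG = 0x1f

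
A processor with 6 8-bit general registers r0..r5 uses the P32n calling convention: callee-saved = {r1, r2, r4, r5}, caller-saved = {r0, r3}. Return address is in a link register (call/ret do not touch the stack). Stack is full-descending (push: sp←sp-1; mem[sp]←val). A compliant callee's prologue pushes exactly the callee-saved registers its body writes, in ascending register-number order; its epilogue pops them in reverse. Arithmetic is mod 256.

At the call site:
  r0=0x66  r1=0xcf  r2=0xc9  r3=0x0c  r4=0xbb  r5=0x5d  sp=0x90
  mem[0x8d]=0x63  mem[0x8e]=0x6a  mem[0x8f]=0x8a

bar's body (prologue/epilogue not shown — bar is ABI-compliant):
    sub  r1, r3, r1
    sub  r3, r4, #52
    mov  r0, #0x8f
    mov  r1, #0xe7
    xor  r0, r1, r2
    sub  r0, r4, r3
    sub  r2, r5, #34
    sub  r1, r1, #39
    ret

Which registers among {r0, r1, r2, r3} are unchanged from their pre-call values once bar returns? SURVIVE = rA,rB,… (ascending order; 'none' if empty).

SURVIVE = r1,r2

prologue: push r1 -> mem[0x8f]=0xcf, sp=0x8f
prologue: push r2 -> mem[0x8e]=0xc9, sp=0x8e
body[0] sub  r1, r3, r1 -> r1=0x3d
body[1] sub  r3, r4, #52 -> r3=0x87
body[2] mov  r0, #0x8f -> r0=0x8f
body[3] mov  r1, #0xe7 -> r1=0xe7
body[4] xor  r0, r1, r2 -> r0=0x2e
body[5] sub  r0, r4, r3 -> r0=0x34
body[6] sub  r2, r5, #34 -> r2=0x3b
body[7] sub  r1, r1, #39 -> r1=0xc0
epilogue: pop r2=0xc9, sp=0x8f
epilogue: pop r1=0xcf, sp=0x90
r0: caller-saved, written=True
r1: callee-saved, written=True
r2: callee-saved, written=True
r3: caller-saved, written=True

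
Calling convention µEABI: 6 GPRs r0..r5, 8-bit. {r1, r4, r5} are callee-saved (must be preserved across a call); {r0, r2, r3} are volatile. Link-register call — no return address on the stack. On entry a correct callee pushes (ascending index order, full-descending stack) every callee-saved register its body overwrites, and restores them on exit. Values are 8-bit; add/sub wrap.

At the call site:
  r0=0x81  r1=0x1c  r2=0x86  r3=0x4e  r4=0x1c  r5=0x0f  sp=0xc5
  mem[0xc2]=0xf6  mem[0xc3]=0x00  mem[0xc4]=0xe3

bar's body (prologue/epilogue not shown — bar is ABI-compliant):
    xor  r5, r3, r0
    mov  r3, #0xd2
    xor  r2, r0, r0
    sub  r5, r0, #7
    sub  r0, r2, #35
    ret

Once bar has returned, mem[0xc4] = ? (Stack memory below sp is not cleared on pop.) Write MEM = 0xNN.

prologue: push r5 -> mem[0xc4]=0x0f, sp=0xc4
body[0] xor  r5, r3, r0 -> r5=0xcf
body[1] mov  r3, #0xd2 -> r3=0xd2
body[2] xor  r2, r0, r0 -> r2=0x00
body[3] sub  r5, r0, #7 -> r5=0x7a
body[4] sub  r0, r2, #35 -> r0=0xdd
epilogue: pop r5=0x0f, sp=0xc5
prologue pushed ['r5'] at ['0xc4']

MEM = 0x0f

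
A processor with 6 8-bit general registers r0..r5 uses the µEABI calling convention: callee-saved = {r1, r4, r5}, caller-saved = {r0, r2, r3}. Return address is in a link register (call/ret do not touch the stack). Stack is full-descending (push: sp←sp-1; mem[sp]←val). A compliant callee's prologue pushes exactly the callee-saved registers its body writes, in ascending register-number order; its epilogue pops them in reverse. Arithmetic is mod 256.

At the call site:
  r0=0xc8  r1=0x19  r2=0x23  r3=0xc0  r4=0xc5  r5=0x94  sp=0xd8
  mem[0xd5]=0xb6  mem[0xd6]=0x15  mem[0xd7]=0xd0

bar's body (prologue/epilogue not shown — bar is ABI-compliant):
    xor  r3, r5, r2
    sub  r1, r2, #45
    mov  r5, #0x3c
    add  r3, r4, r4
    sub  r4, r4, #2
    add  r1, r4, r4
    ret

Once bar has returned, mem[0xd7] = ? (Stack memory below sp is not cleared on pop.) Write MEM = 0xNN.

prologue: push r1 → mem[0xd7]=0x19, sp=0xd7
prologue: push r4 → mem[0xd6]=0xc5, sp=0xd6
prologue: push r5 → mem[0xd5]=0x94, sp=0xd5
body[0] xor  r3, r5, r2 → r3=0xb7
body[1] sub  r1, r2, #45 → r1=0xf6
body[2] mov  r5, #0x3c → r5=0x3c
body[3] add  r3, r4, r4 → r3=0x8a
body[4] sub  r4, r4, #2 → r4=0xc3
body[5] add  r1, r4, r4 → r1=0x86
epilogue: pop r5=0x94, sp=0xd6
epilogue: pop r4=0xc5, sp=0xd7
epilogue: pop r1=0x19, sp=0xd8
prologue pushed ['r1', 'r4', 'r5'] at ['0xd7', '0xd6', '0xd5']

MEM = 0x19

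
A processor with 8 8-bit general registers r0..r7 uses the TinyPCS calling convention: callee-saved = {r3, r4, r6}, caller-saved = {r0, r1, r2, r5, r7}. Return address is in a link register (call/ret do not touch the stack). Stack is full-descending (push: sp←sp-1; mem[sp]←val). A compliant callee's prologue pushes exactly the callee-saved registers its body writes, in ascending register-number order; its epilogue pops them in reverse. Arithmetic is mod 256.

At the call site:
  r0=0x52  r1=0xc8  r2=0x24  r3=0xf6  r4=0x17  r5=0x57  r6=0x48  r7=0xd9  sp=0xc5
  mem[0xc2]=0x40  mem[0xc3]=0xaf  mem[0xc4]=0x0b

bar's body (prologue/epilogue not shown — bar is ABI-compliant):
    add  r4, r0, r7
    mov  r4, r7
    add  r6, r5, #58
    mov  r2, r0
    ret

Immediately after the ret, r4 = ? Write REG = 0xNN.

REG = 0x17

prologue: push r4 → mem[0xc4]=0x17, sp=0xc4
prologue: push r6 → mem[0xc3]=0x48, sp=0xc3
body[0] add  r4, r0, r7 → r4=0x2b
body[1] mov  r4, r7 → r4=0xd9
body[2] add  r6, r5, #58 → r6=0x91
body[3] mov  r2, r0 → r2=0x52
epilogue: pop r6=0x48, sp=0xc4
epilogue: pop r4=0x17, sp=0xc5
r4 is callee-saved → restored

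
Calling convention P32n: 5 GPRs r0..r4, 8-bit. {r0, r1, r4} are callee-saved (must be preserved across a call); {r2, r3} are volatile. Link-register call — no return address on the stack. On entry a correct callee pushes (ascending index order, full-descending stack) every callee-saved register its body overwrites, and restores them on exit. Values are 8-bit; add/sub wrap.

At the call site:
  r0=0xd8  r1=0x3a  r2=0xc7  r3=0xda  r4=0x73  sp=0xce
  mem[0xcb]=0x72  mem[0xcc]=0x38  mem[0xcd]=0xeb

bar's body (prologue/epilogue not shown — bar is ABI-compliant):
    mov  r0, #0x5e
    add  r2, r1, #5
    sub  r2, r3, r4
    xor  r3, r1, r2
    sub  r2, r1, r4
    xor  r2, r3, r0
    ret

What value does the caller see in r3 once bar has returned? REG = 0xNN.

REG = 0x5d

prologue: push r0 -> mem[0xcd]=0xd8, sp=0xcd
body[0] mov  r0, #0x5e -> r0=0x5e
body[1] add  r2, r1, #5 -> r2=0x3f
body[2] sub  r2, r3, r4 -> r2=0x67
body[3] xor  r3, r1, r2 -> r3=0x5d
body[4] sub  r2, r1, r4 -> r2=0xc7
body[5] xor  r2, r3, r0 -> r2=0x03
epilogue: pop r0=0xd8, sp=0xce
r3 is caller-saved -> body value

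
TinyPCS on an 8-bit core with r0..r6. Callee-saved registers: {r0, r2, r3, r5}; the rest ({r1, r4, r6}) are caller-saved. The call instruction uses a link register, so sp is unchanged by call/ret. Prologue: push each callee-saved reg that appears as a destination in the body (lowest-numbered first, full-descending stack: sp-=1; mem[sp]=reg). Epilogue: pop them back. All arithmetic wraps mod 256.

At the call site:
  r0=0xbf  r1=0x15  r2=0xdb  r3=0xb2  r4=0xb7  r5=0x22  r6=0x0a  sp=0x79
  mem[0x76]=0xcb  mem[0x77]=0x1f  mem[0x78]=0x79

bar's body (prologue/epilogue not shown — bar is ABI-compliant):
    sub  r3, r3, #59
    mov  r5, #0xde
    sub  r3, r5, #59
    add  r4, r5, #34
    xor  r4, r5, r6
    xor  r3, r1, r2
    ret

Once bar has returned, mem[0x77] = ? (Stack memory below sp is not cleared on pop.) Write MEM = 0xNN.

prologue: push r3 -> mem[0x78]=0xb2, sp=0x78
prologue: push r5 -> mem[0x77]=0x22, sp=0x77
body[0] sub  r3, r3, #59 -> r3=0x77
body[1] mov  r5, #0xde -> r5=0xde
body[2] sub  r3, r5, #59 -> r3=0xa3
body[3] add  r4, r5, #34 -> r4=0x00
body[4] xor  r4, r5, r6 -> r4=0xd4
body[5] xor  r3, r1, r2 -> r3=0xce
epilogue: pop r5=0x22, sp=0x78
epilogue: pop r3=0xb2, sp=0x79
prologue pushed ['r3', 'r5'] at ['0x78', '0x77']

MEM = 0x22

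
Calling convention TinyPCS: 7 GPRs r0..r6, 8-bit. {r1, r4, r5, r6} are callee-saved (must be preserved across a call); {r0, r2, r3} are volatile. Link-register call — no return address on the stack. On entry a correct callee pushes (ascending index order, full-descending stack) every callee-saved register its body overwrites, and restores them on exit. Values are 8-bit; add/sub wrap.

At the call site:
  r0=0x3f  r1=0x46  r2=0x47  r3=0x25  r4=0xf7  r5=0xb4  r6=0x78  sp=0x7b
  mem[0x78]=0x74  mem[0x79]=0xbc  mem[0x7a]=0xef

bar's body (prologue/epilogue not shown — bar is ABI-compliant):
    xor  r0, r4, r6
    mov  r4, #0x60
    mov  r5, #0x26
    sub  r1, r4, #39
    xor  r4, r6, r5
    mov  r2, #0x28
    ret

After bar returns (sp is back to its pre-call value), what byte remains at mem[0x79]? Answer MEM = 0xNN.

MEM = 0xf7

prologue: push r1 → mem[0x7a]=0x46, sp=0x7a
prologue: push r4 → mem[0x79]=0xf7, sp=0x79
prologue: push r5 → mem[0x78]=0xb4, sp=0x78
body[0] xor  r0, r4, r6 → r0=0x8f
body[1] mov  r4, #0x60 → r4=0x60
body[2] mov  r5, #0x26 → r5=0x26
body[3] sub  r1, r4, #39 → r1=0x39
body[4] xor  r4, r6, r5 → r4=0x5e
body[5] mov  r2, #0x28 → r2=0x28
epilogue: pop r5=0xb4, sp=0x79
epilogue: pop r4=0xf7, sp=0x7a
epilogue: pop r1=0x46, sp=0x7b
prologue pushed ['r1', 'r4', 'r5'] at ['0x7a', '0x79', '0x78']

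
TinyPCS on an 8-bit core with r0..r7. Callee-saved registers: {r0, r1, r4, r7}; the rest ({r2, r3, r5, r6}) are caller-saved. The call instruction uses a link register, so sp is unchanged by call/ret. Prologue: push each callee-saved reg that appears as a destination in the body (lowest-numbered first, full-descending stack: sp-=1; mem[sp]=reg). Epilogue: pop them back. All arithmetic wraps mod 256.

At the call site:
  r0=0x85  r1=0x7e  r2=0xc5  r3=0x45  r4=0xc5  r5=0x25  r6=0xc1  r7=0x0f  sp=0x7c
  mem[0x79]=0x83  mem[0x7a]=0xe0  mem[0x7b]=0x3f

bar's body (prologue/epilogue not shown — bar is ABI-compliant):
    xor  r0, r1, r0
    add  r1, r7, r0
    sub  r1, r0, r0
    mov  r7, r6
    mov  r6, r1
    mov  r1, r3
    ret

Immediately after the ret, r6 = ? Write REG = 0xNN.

prologue: push r0 -> mem[0x7b]=0x85, sp=0x7b
prologue: push r1 -> mem[0x7a]=0x7e, sp=0x7a
prologue: push r7 -> mem[0x79]=0x0f, sp=0x79
body[0] xor  r0, r1, r0 -> r0=0xfb
body[1] add  r1, r7, r0 -> r1=0x0a
body[2] sub  r1, r0, r0 -> r1=0x00
body[3] mov  r7, r6 -> r7=0xc1
body[4] mov  r6, r1 -> r6=0x00
body[5] mov  r1, r3 -> r1=0x45
epilogue: pop r7=0x0f, sp=0x7a
epilogue: pop r1=0x7e, sp=0x7b
epilogue: pop r0=0x85, sp=0x7c
r6 is caller-saved -> body value

REG = 0x00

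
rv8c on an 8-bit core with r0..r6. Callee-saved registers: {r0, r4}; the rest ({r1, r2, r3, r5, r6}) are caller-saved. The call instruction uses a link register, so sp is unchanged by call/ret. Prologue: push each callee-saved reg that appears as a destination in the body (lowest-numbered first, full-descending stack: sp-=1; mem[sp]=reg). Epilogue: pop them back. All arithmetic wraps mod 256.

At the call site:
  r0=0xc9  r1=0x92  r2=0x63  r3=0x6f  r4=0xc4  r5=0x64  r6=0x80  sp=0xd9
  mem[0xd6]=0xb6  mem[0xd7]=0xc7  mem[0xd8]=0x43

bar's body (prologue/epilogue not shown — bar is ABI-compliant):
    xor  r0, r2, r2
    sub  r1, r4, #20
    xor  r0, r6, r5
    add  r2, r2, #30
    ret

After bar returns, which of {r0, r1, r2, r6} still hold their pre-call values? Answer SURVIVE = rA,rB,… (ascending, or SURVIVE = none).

SURVIVE = r0,r6

prologue: push r0 → mem[0xd8]=0xc9, sp=0xd8
body[0] xor  r0, r2, r2 → r0=0x00
body[1] sub  r1, r4, #20 → r1=0xb0
body[2] xor  r0, r6, r5 → r0=0xe4
body[3] add  r2, r2, #30 → r2=0x81
epilogue: pop r0=0xc9, sp=0xd9
r0: callee-saved, written=True
r1: caller-saved, written=True
r2: caller-saved, written=True
r6: caller-saved, written=False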